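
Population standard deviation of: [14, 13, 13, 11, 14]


Mean = 65/5 = 13
  (14-13)²=1
  (13-13)²=0
  (13-13)²=0
  (11-13)²=4
  (14-13)²=1
Σ(x-μ)² = 6
σ² = 6/5

σ = √(6/5) ≈ 1.0954


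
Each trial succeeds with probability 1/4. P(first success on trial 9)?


Geometric: P(X=9) = (1-p)^(k-1)×p = (3/4)^8×1/4 = 6561/262144

P(X=9) = 6561/262144 ≈ 2.50%


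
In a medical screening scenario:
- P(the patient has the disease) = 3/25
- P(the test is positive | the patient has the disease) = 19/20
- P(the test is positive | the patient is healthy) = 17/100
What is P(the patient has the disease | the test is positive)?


Using Bayes' theorem:
P(A|B) = P(B|A)·P(A) / P(B)

P(the test is positive) = 19/20 × 3/25 + 17/100 × 22/25
= 57/500 + 187/1250 = 659/2500

P(the patient has the disease|the test is positive) = (57/500) / (659/2500) = 285/659

P(the patient has the disease|the test is positive) = 285/659 ≈ 43.25%


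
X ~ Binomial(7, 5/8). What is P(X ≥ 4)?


P(X ≥ 4) = Σ P(X=i) for i=4..7
P(X=4) = 590625/2097152
P(X=5) = 590625/2097152
P(X=6) = 328125/2097152
P(X=7) = 78125/2097152
Sum = 396875/524288

P(X ≥ 4) = 396875/524288 ≈ 75.70%


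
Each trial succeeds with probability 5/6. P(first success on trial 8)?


Geometric: P(X=8) = (1-p)^(k-1)×p = (1/6)^7×5/6 = 5/1679616

P(X=8) = 5/1679616 ≈ 0.00%


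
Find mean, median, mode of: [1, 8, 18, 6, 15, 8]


Sorted: [1, 6, 8, 8, 15, 18]
Mean = 56/6 = 28/3
Median = 8
Freq: {1: 1, 8: 2, 18: 1, 6: 1, 15: 1}
Mode: [8]

Mean=28/3, Median=8, Mode=8


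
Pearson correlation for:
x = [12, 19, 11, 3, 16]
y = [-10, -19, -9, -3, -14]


n=5, Σx=61, Σy=-55, Σxy=-813, Σx²=891, Σy²=747
r = (5×(-813) - 61×(-55))/√((5×891 - 61²)(5×747 - (-55)²))
= -710/√(734×710) = -710/√521140 ≈ -710/721.9003 ≈ -0.9835

r ≈ -0.9835


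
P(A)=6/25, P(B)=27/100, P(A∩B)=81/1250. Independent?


P(A)×P(B) = 81/1250
P(A∩B) = 81/1250
Equal ✓ → Independent

Yes, independent


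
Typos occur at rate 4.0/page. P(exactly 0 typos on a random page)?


Poisson(λ=4.0): P(X=0) = e^(-λ)×λ^k/k!
= e^(-4.0) × 4.0^0 / 0!
≈ 0.01831563889 × 1 / 1 ≈ 0.018316

P(X=0) ≈ 0.018316 ≈ 1.83%


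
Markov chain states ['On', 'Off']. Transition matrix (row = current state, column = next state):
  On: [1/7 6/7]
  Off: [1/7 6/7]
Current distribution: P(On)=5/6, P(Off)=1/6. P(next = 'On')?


P(next=On) = Σᵢ P(now=i)×P(i→On)
= 5/6×1/7 + 1/6×1/7
= 5/42 + 1/42 = 1/7

P = 1/7 ≈ 0.1429


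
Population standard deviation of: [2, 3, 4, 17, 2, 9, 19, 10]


Mean = 66/8 = 33/4
  (2-33/4)²=625/16
  (3-33/4)²=441/16
  (4-33/4)²=289/16
  (17-33/4)²=1225/16
  (2-33/4)²=625/16
  (9-33/4)²=9/16
  (19-33/4)²=1849/16
  (10-33/4)²=49/16
Σ(x-μ)² = 639/2
σ² = (639/2)/8 = 639/16

σ = √(639/16) ≈ 6.3196


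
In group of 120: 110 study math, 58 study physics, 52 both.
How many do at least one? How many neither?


|A∪B| = 110+58-52 = 116
Neither = 120-116 = 4

At least one: 116; Neither: 4


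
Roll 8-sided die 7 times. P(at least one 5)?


P(no 5)^7 = (7/8)^7 = 823543/2097152
P(≥1) = 1 - 823543/2097152 = 1273609/2097152

P = 1273609/2097152 ≈ 60.73%


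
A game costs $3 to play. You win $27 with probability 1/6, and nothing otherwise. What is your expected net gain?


E[gain] = (27-3)×1/6 + (-3)×5/6
= 4 - 5/2 = 3/2

Expected net gain = $3/2 ≈ $1.50


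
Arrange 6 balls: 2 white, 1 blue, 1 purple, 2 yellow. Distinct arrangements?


6!/(2!×1!×1!×2!) = 180

180


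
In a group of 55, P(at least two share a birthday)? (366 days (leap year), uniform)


P(all different) = Π(366-i)/366 for i=0..54
= 0.013909
P(match) = 1 - 0.013909 = 0.986091

P ≈ 0.9861 ≈ 98.61%


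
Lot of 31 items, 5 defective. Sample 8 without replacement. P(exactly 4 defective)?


Hypergeometric: C(5,4)×C(26,4)/C(31,8)
= 5×14950/7888725 = 230/24273

P(X=4) = 230/24273 ≈ 0.95%


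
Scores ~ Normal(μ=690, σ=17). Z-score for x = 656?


z = (x - μ)/σ = (656 - 690)/17 = -2.0

z = -2.0


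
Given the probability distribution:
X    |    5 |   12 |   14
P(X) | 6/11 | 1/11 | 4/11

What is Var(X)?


E[X] = 98/11
E[X²] = 98
Var(X) = E[X²] - (E[X])² = 98 - 9604/121 = 2254/121

Var(X) = 2254/121 ≈ 18.6281


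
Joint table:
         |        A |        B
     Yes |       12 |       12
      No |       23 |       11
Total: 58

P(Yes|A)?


P(Yes|A) = 12/(12+23) = 12/35

P = 12/35 ≈ 34.29%


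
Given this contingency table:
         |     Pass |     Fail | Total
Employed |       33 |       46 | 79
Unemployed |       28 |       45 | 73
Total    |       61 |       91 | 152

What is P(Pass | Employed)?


P(Pass | Employed) = 33/(33+46) = 33/79

P(Pass|Employed) = 33/79 ≈ 41.77%


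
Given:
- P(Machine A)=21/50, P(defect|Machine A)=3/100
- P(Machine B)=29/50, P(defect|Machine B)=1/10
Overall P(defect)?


P(B) = Σ P(B|Aᵢ)×P(Aᵢ)
  3/100×21/50 = 63/5000
  1/10×29/50 = 29/500
Sum = 353/5000

P(defect) = 353/5000 ≈ 7.06%


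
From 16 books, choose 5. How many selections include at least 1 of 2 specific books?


Complement: C(16,5) - C(14,5) = 4368 - 2002 = 2366

2366


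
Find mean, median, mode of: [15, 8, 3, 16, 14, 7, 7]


Sorted: [3, 7, 7, 8, 14, 15, 16]
Mean = 70/7 = 10
Median = 8
Freq: {15: 1, 8: 1, 3: 1, 16: 1, 14: 1, 7: 2}
Mode: [7]

Mean=10, Median=8, Mode=7


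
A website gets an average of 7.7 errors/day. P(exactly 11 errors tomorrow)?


Poisson(λ=7.7): P(X=11) = e^(-λ)×λ^k/k!
= e^(-7.7) × 7.7^11 / 11!
≈ 0.0004528271829 × 5641543963.89 / 39916800 ≈ 0.063999

P(X=11) ≈ 0.063999 ≈ 6.40%


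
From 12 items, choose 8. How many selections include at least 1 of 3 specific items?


Complement: C(12,8) - C(9,8) = 495 - 9 = 486

486


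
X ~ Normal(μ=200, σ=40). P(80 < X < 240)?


z₁=(80-200)/40=-3.0, z₂=(240-200)/40=1.0
P = Φ(1.0) - Φ(-3.0) = 0.841345 - 0.001350 = 0.839995 ≈ 0.8400

P(80 < X < 240) ≈ 0.8400


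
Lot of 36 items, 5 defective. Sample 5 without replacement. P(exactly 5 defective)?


Hypergeometric: C(5,5)×C(31,0)/C(36,5)
= 1×1/376992 = 1/376992

P(X=5) = 1/376992 ≈ 0.00%


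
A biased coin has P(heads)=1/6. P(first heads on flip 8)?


Geometric: P(X=8) = (1-p)^(k-1)×p = (5/6)^7×1/6 = 78125/1679616

P(X=8) = 78125/1679616 ≈ 4.65%


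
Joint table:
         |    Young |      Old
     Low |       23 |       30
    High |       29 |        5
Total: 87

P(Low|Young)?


P(Low|Young) = 23/(23+29) = 23/52

P = 23/52 ≈ 44.23%


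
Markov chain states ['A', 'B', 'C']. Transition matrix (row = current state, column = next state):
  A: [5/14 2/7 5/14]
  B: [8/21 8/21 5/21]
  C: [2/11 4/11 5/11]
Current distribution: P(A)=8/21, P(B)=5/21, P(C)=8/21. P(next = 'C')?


P(next=C) = Σᵢ P(now=i)×P(i→C)
= 8/21×5/14 + 5/21×5/21 + 8/21×5/11
= 20/147 + 25/441 + 40/231 = 1775/4851

P = 1775/4851 ≈ 0.3659


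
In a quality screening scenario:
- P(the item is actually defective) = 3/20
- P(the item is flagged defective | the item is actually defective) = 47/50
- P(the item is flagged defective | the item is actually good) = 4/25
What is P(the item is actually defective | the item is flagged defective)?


Using Bayes' theorem:
P(A|B) = P(B|A)·P(A) / P(B)

P(the item is flagged defective) = 47/50 × 3/20 + 4/25 × 17/20
= 141/1000 + 17/125 = 277/1000

P(the item is actually defective|the item is flagged defective) = (141/1000) / (277/1000) = 141/277

P(the item is actually defective|the item is flagged defective) = 141/277 ≈ 50.90%


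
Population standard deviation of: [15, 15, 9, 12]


Mean = 51/4
  (15-51/4)²=81/16
  (15-51/4)²=81/16
  (9-51/4)²=225/16
  (12-51/4)²=9/16
Σ(x-μ)² = 99/4
σ² = (99/4)/4 = 99/16

σ = √(99/16) ≈ 2.4875


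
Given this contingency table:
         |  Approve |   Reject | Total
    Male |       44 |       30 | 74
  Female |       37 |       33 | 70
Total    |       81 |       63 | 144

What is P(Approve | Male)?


P(Approve | Male) = 44/(44+30) = 44/74 = 22/37

P(Approve|Male) = 22/37 ≈ 59.46%


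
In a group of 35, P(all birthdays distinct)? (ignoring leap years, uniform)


P(all different) = Π(365-i)/365 for i=0..34
= (365/365)×(364/365)×...×(331/365)
= 0.185617

P ≈ 0.1856 ≈ 18.56%


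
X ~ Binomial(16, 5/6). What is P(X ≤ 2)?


P(X ≤ 2) = Σ P(X=i) for i=0..2
P(X=0) = 1/2821109907456
P(X=1) = 5/176319369216
P(X=2) = 125/117546246144
Sum = 1027/940369969152

P(X ≤ 2) = 1027/940369969152 ≈ 0.00%


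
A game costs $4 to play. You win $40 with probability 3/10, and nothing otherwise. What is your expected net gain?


E[gain] = (40-4)×3/10 + (-4)×7/10
= 54/5 - 14/5 = 8

Expected net gain = $8 ≈ $8.00


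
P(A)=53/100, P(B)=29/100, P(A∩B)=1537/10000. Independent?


P(A)×P(B) = 1537/10000
P(A∩B) = 1537/10000
Equal ✓ → Independent

Yes, independent


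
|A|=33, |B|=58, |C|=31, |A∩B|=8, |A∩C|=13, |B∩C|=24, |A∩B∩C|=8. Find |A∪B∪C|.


|A∪B∪C| = 33+58+31-8-13-24+8 = 85

|A∪B∪C| = 85


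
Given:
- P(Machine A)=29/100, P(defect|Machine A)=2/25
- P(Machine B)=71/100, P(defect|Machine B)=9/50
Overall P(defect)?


P(B) = Σ P(B|Aᵢ)×P(Aᵢ)
  2/25×29/100 = 29/1250
  9/50×71/100 = 639/5000
Sum = 151/1000

P(defect) = 151/1000 ≈ 15.10%


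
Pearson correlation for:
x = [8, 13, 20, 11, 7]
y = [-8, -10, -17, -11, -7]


n=5, Σx=59, Σy=-53, Σxy=-704, Σx²=803, Σy²=623
r = (5×(-704) - 59×(-53))/√((5×803 - 59²)(5×623 - (-53)²))
= -393/√(534×306) = -393/√163404 ≈ -393/404.2326 ≈ -0.9722

r ≈ -0.9722


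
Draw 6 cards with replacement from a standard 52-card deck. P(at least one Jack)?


P(not a Jack) = 48/52 = 12/13
P(none in 6 draws) = (12/13)^6 = 2985984/4826809
P(≥1 Jack) = 1 - 2985984/4826809 = 1840825/4826809

P = 1840825/4826809 ≈ 38.14%


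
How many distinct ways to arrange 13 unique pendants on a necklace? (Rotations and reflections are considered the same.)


Free circular arrangements: rotations and reflections both identified.
(n-1)!/2 = 12!/2 = 479001600/2 = 239500800

239500800


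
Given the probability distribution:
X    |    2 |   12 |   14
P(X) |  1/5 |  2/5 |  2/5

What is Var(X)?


E[X] = 54/5
E[X²] = 684/5
Var(X) = E[X²] - (E[X])² = 684/5 - 2916/25 = 504/25

Var(X) = 504/25 ≈ 20.1600


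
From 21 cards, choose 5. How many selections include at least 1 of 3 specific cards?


Complement: C(21,5) - C(18,5) = 20349 - 8568 = 11781

11781


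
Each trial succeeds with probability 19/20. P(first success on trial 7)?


Geometric: P(X=7) = (1-p)^(k-1)×p = (1/20)^6×19/20 = 19/1280000000

P(X=7) = 19/1280000000 ≈ 0.00%


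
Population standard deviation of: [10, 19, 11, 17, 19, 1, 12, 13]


Mean = 102/8 = 51/4
  (10-51/4)²=121/16
  (19-51/4)²=625/16
  (11-51/4)²=49/16
  (17-51/4)²=289/16
  (19-51/4)²=625/16
  (1-51/4)²=2209/16
  (12-51/4)²=9/16
  (13-51/4)²=1/16
Σ(x-μ)² = 491/2
σ² = (491/2)/8 = 491/16

σ = √(491/16) ≈ 5.5396


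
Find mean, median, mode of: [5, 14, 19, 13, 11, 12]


Sorted: [5, 11, 12, 13, 14, 19]
Mean = 74/6 = 37/3
Median = 25/2
Freq: {5: 1, 14: 1, 19: 1, 13: 1, 11: 1, 12: 1}
Mode: No mode

Mean=37/3, Median=25/2, Mode=No mode


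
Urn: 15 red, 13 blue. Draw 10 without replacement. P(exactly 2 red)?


Hypergeometric: C(15,2)×C(13,8)/C(28,10)
= 105×1287/13123110 = 9/874

P(X=2) = 9/874 ≈ 1.03%


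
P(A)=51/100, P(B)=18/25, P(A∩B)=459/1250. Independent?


P(A)×P(B) = 459/1250
P(A∩B) = 459/1250
Equal ✓ → Independent

Yes, independent


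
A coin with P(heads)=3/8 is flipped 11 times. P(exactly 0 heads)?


Binomial: P(X=0) = C(11,0)×p^0×(1-p)^11
= 1 × 1 × 48828125/8589934592 = 48828125/8589934592

P(X=0) = 48828125/8589934592 ≈ 0.57%


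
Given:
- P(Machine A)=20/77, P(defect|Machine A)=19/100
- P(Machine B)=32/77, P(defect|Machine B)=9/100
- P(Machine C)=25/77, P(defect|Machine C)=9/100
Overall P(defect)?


P(B) = Σ P(B|Aᵢ)×P(Aᵢ)
  19/100×20/77 = 19/385
  9/100×32/77 = 72/1925
  9/100×25/77 = 9/308
Sum = 893/7700

P(defect) = 893/7700 ≈ 11.60%


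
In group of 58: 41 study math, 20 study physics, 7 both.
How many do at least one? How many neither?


|A∪B| = 41+20-7 = 54
Neither = 58-54 = 4

At least one: 54; Neither: 4


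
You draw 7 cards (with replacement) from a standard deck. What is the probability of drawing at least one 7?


P(not a 7) = 48/52 = 12/13
P(none in 7 draws) = (12/13)^7 = 35831808/62748517
P(≥1 7) = 1 - 35831808/62748517 = 26916709/62748517

P = 26916709/62748517 ≈ 42.90%


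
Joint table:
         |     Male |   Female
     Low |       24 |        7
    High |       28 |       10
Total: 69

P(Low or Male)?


P(Low∨Male) = P(Low) + P(Male) - P(Low∧Male)
= (31 + 52 - 24)/69 = 59/69

P = 59/69 ≈ 85.51%


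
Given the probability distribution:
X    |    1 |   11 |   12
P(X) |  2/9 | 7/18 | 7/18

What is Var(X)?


E[X] = 55/6
E[X²] = 1859/18
Var(X) = E[X²] - (E[X])² = 1859/18 - 3025/36 = 77/4

Var(X) = 77/4 ≈ 19.2500


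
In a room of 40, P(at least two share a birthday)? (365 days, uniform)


P(all different) = Π(365-i)/365 for i=0..39
= 0.108768
P(match) = 1 - 0.108768 = 0.891232

P ≈ 0.8912 ≈ 89.12%


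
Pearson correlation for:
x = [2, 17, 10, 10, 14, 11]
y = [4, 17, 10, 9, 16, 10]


n=6, Σx=64, Σy=66, Σxy=821, Σx²=810, Σy²=842
r = (6×821 - 64×66)/√((6×810 - 64²)(6×842 - 66²))
= 702/√(764×696) = 702/√531744 ≈ 702/729.2078 ≈ 0.9627

r ≈ 0.9627


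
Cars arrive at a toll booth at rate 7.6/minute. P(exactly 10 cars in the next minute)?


Poisson(λ=7.6): P(X=10) = e^(-λ)×λ^k/k!
= e^(-7.6) × 7.6^10 / 10!
≈ 0.0005004514334 × 642888893.234 / 3628800 ≈ 0.088661

P(X=10) ≈ 0.088661 ≈ 8.87%


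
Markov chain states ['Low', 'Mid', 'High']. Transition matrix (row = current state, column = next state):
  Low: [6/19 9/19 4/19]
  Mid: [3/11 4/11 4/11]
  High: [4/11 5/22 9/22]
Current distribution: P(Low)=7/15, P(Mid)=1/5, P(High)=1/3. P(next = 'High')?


P(next=High) = Σᵢ P(now=i)×P(i→High)
= 7/15×4/19 + 1/5×4/11 + 1/3×9/22
= 28/285 + 4/55 + 3/22 = 1927/6270

P = 1927/6270 ≈ 0.3073


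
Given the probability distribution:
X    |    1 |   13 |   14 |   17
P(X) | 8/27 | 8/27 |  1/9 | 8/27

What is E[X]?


E[X] = Σ x·P(X=x)
= (1)×(8/27) + (13)×(8/27) + (14)×(1/9) + (17)×(8/27)
= 290/27

E[X] = 290/27


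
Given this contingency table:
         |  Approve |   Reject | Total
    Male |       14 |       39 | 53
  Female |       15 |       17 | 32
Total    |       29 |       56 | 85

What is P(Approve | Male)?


P(Approve | Male) = 14/(14+39) = 14/53

P(Approve|Male) = 14/53 ≈ 26.42%


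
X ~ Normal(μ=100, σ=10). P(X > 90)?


z = (90-100)/10 = -1.0
P(X > 90) = 1 - P(Z ≤ -1.0) = 1 - 0.1587 = 0.8413

P(X > 90) ≈ 0.8413


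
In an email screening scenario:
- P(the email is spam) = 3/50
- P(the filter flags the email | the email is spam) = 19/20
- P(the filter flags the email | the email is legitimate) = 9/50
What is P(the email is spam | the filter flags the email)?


Using Bayes' theorem:
P(A|B) = P(B|A)·P(A) / P(B)

P(the filter flags the email) = 19/20 × 3/50 + 9/50 × 47/50
= 57/1000 + 423/2500 = 1131/5000

P(the email is spam|the filter flags the email) = (57/1000) / (1131/5000) = 95/377

P(the email is spam|the filter flags the email) = 95/377 ≈ 25.20%


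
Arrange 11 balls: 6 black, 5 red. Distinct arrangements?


11!/(6!×5!) = 462

462


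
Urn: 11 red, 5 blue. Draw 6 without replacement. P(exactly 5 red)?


Hypergeometric: C(11,5)×C(5,1)/C(16,6)
= 462×5/8008 = 15/52

P(X=5) = 15/52 ≈ 28.85%


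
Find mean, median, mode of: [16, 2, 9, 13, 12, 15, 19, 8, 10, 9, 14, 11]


Sorted: [2, 8, 9, 9, 10, 11, 12, 13, 14, 15, 16, 19]
Mean = 138/12 = 23/2
Median = 23/2
Freq: {16: 1, 2: 1, 9: 2, 13: 1, 12: 1, 15: 1, 19: 1, 8: 1, 10: 1, 14: 1, 11: 1}
Mode: [9]

Mean=23/2, Median=23/2, Mode=9


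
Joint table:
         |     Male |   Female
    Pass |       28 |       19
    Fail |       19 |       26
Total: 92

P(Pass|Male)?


P(Pass|Male) = 28/(28+19) = 28/47

P = 28/47 ≈ 59.57%


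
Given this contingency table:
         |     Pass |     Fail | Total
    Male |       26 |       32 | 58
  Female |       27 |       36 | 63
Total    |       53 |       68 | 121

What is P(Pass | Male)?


P(Pass | Male) = 26/(26+32) = 26/58 = 13/29

P(Pass|Male) = 13/29 ≈ 44.83%


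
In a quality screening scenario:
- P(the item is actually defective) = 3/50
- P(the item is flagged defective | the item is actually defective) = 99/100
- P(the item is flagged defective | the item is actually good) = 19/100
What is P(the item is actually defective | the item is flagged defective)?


Using Bayes' theorem:
P(A|B) = P(B|A)·P(A) / P(B)

P(the item is flagged defective) = 99/100 × 3/50 + 19/100 × 47/50
= 297/5000 + 893/5000 = 119/500

P(the item is actually defective|the item is flagged defective) = (297/5000) / (119/500) = 297/1190

P(the item is actually defective|the item is flagged defective) = 297/1190 ≈ 24.96%


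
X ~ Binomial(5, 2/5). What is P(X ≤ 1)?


P(X ≤ 1) = Σ P(X=i) for i=0..1
P(X=0) = 243/3125
P(X=1) = 162/625
Sum = 1053/3125

P(X ≤ 1) = 1053/3125 ≈ 33.70%


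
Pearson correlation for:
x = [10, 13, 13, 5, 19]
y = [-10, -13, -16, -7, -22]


n=5, Σx=60, Σy=-68, Σxy=-930, Σx²=824, Σy²=1058
r = (5×(-930) - 60×(-68))/√((5×824 - 60²)(5×1058 - (-68)²))
= -570/√(520×666) = -570/√346320 ≈ -570/588.4896 ≈ -0.9686

r ≈ -0.9686


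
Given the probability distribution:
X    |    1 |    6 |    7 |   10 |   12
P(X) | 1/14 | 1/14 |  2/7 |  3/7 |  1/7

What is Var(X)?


E[X] = 17/2
E[X²] = 1121/14
Var(X) = E[X²] - (E[X])² = 1121/14 - 289/4 = 219/28

Var(X) = 219/28 ≈ 7.8214


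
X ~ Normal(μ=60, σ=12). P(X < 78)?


z = (78-60)/12 = 1.5
P(Z < 1.5) = 0.9332

P(X < 78) ≈ 0.9332


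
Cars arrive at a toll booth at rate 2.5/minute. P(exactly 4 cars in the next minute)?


Poisson(λ=2.5): P(X=4) = e^(-λ)×λ^k/k!
= e^(-2.5) × 2.5^4 / 4!
≈ 0.08208499862 × 39.0625 / 24 ≈ 0.133602

P(X=4) ≈ 0.133602 ≈ 13.36%


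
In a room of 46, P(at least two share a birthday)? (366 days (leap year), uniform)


P(all different) = Π(366-i)/366 for i=0..45
= 0.052187
P(match) = 1 - 0.052187 = 0.947813

P ≈ 0.9478 ≈ 94.78%


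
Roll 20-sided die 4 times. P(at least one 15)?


P(no 15)^4 = (19/20)^4 = 130321/160000
P(≥1) = 1 - 130321/160000 = 29679/160000

P = 29679/160000 ≈ 18.55%


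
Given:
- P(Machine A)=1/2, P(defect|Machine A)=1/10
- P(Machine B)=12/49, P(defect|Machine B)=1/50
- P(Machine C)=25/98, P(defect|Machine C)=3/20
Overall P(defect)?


P(B) = Σ P(B|Aᵢ)×P(Aᵢ)
  1/10×1/2 = 1/20
  1/50×12/49 = 6/1225
  3/20×25/98 = 15/392
Sum = 913/9800

P(defect) = 913/9800 ≈ 9.32%


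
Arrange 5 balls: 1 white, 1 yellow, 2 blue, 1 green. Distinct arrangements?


5!/(1!×1!×2!×1!) = 60

60


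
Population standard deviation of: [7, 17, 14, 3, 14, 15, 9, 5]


Mean = 84/8 = 21/2
  (7-21/2)²=49/4
  (17-21/2)²=169/4
  (14-21/2)²=49/4
  (3-21/2)²=225/4
  (14-21/2)²=49/4
  (15-21/2)²=81/4
  (9-21/2)²=9/4
  (5-21/2)²=121/4
Σ(x-μ)² = 188
σ² = 188/8 = 47/2

σ = √(47/2) ≈ 4.8477


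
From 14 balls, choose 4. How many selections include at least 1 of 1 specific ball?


Complement: C(14,4) - C(13,4) = 1001 - 715 = 286

286


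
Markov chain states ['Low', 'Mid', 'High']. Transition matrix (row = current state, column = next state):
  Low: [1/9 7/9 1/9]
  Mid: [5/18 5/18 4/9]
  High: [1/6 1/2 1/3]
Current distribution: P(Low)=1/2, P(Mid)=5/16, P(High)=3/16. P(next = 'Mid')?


P(next=Mid) = Σᵢ P(now=i)×P(i→Mid)
= 1/2×7/9 + 5/16×5/18 + 3/16×1/2
= 7/18 + 25/288 + 3/32 = 41/72

P = 41/72 ≈ 0.5694


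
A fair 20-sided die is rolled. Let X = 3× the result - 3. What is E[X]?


E[die] = (1+20)/2 = 21/2
E[X] = 3×21/2 - 3 = 57/2

E[X] = 57/2


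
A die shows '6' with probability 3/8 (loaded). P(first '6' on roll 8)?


Geometric: P(X=8) = (1-p)^(k-1)×p = (5/8)^7×3/8 = 234375/16777216

P(X=8) = 234375/16777216 ≈ 1.40%


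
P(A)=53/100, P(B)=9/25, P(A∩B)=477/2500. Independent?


P(A)×P(B) = 477/2500
P(A∩B) = 477/2500
Equal ✓ → Independent

Yes, independent


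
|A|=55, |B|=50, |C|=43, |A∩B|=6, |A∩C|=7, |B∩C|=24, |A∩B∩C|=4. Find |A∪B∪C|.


|A∪B∪C| = 55+50+43-6-7-24+4 = 115

|A∪B∪C| = 115


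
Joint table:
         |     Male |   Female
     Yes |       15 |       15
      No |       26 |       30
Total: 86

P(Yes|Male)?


P(Yes|Male) = 15/(15+26) = 15/41

P = 15/41 ≈ 36.59%


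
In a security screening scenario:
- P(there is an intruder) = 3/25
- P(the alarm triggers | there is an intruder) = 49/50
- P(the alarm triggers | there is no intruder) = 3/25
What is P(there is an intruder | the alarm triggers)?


Using Bayes' theorem:
P(A|B) = P(B|A)·P(A) / P(B)

P(the alarm triggers) = 49/50 × 3/25 + 3/25 × 22/25
= 147/1250 + 66/625 = 279/1250

P(there is an intruder|the alarm triggers) = (147/1250) / (279/1250) = 49/93

P(there is an intruder|the alarm triggers) = 49/93 ≈ 52.69%


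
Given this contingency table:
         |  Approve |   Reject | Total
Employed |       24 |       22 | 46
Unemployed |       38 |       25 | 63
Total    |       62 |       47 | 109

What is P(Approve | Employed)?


P(Approve | Employed) = 24/(24+22) = 24/46 = 12/23

P(Approve|Employed) = 12/23 ≈ 52.17%


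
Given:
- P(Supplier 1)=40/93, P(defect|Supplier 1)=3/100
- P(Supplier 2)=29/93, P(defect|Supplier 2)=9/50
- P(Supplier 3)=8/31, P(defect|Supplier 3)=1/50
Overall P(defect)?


P(B) = Σ P(B|Aᵢ)×P(Aᵢ)
  3/100×40/93 = 2/155
  9/50×29/93 = 87/1550
  1/50×8/31 = 4/775
Sum = 23/310

P(defect) = 23/310 ≈ 7.42%


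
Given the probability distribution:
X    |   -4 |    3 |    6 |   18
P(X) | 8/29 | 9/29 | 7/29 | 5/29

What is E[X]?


E[X] = Σ x·P(X=x)
= (-4)×(8/29) + (3)×(9/29) + (6)×(7/29) + (18)×(5/29)
= 127/29

E[X] = 127/29


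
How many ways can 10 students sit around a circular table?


Circular arrangements of 10 distinct objects: fix one position to break rotational symmetry.
(n-1)! = 9! = 362880

362880


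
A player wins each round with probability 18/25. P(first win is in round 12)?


Geometric: P(X=12) = (1-p)^(k-1)×p = (7/25)^11×18/25 = 35591881374/59604644775390625

P(X=12) = 35591881374/59604644775390625 ≈ 0.00%


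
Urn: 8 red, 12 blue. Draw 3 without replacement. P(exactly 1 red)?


Hypergeometric: C(8,1)×C(12,2)/C(20,3)
= 8×66/1140 = 44/95

P(X=1) = 44/95 ≈ 46.32%


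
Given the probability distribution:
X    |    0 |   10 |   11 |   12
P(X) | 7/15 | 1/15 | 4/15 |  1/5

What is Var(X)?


E[X] = 6
E[X²] = 1016/15
Var(X) = E[X²] - (E[X])² = 1016/15 - 36 = 476/15

Var(X) = 476/15 ≈ 31.7333


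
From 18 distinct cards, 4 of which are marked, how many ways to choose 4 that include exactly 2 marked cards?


Choose 2 of the 4 marked cards and 2 of the other 14 cards:
C(4,2)×C(14,2) = 6×91 = 546

546


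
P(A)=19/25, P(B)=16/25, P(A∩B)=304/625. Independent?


P(A)×P(B) = 304/625
P(A∩B) = 304/625
Equal ✓ → Independent

Yes, independent


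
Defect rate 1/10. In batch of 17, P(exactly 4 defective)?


Binomial: P(X=4) = C(17,4)×p^4×(1-p)^13
= 2380 × 1/10000 × 2541865828329/10000000000000 = 302482033571151/5000000000000000

P(X=4) = 302482033571151/5000000000000000 ≈ 6.05%


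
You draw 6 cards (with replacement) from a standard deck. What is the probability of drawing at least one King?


P(not a King) = 48/52 = 12/13
P(none in 6 draws) = (12/13)^6 = 2985984/4826809
P(≥1 King) = 1 - 2985984/4826809 = 1840825/4826809

P = 1840825/4826809 ≈ 38.14%


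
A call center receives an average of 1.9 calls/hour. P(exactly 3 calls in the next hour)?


Poisson(λ=1.9): P(X=3) = e^(-λ)×λ^k/k!
= e^(-1.9) × 1.9^3 / 3!
≈ 0.1495686192 × 6.859 / 6 ≈ 0.170982

P(X=3) ≈ 0.170982 ≈ 17.10%


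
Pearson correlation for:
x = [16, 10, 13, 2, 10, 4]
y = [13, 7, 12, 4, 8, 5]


n=6, Σx=55, Σy=49, Σxy=542, Σx²=645, Σy²=467
r = (6×542 - 55×49)/√((6×645 - 55²)(6×467 - 49²))
= 557/√(845×401) = 557/√338845 ≈ 557/582.1039 ≈ 0.9569

r ≈ 0.9569


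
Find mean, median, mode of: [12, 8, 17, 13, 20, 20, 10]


Sorted: [8, 10, 12, 13, 17, 20, 20]
Mean = 100/7
Median = 13
Freq: {12: 1, 8: 1, 17: 1, 13: 1, 20: 2, 10: 1}
Mode: [20]

Mean=100/7, Median=13, Mode=20


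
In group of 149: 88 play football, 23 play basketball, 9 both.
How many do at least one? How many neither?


|A∪B| = 88+23-9 = 102
Neither = 149-102 = 47

At least one: 102; Neither: 47


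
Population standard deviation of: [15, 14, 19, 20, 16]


Mean = 84/5
  (15-84/5)²=81/25
  (14-84/5)²=196/25
  (19-84/5)²=121/25
  (20-84/5)²=256/25
  (16-84/5)²=16/25
Σ(x-μ)² = 134/5
σ² = (134/5)/5 = 134/25

σ = √(134/25) ≈ 2.3152


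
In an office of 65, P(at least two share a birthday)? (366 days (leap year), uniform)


P(all different) = Π(366-i)/366 for i=0..64
= 0.002358
P(match) = 1 - 0.002358 = 0.997642

P ≈ 0.9976 ≈ 99.76%


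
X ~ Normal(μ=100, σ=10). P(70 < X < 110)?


z₁=(70-100)/10=-3.0, z₂=(110-100)/10=1.0
P = Φ(1.0) - Φ(-3.0) = 0.841345 - 0.001350 = 0.839995 ≈ 0.8400

P(70 < X < 110) ≈ 0.8400


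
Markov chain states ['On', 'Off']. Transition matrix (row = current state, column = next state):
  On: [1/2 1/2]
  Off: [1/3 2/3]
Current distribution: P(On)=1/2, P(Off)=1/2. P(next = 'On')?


P(next=On) = Σᵢ P(now=i)×P(i→On)
= 1/2×1/2 + 1/2×1/3
= 1/4 + 1/6 = 5/12

P = 5/12 ≈ 0.4167


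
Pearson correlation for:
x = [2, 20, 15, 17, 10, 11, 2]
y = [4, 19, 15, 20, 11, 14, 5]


n=7, Σx=77, Σy=88, Σxy=1227, Σx²=1143, Σy²=1344
r = (7×1227 - 77×88)/√((7×1143 - 77²)(7×1344 - 88²))
= 1813/√(2072×1664) = 1813/√3447808 ≈ 1813/1856.8274 ≈ 0.9764

r ≈ 0.9764


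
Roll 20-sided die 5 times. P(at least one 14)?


P(no 14)^5 = (19/20)^5 = 2476099/3200000
P(≥1) = 1 - 2476099/3200000 = 723901/3200000

P = 723901/3200000 ≈ 22.62%


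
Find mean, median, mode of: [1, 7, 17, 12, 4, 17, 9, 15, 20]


Sorted: [1, 4, 7, 9, 12, 15, 17, 17, 20]
Mean = 102/9 = 34/3
Median = 12
Freq: {1: 1, 7: 1, 17: 2, 12: 1, 4: 1, 9: 1, 15: 1, 20: 1}
Mode: [17]

Mean=34/3, Median=12, Mode=17


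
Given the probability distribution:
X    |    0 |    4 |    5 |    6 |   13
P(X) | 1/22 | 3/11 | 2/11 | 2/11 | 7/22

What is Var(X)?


E[X] = 159/22
E[X²] = 1523/22
Var(X) = E[X²] - (E[X])² = 1523/22 - 25281/484 = 8225/484

Var(X) = 8225/484 ≈ 16.9938


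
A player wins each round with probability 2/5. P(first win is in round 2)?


Geometric: P(X=2) = (1-p)^(k-1)×p = (3/5)^1×2/5 = 6/25

P(X=2) = 6/25 ≈ 24.00%


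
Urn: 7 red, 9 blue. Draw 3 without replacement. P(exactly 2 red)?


Hypergeometric: C(7,2)×C(9,1)/C(16,3)
= 21×9/560 = 27/80

P(X=2) = 27/80 ≈ 33.75%


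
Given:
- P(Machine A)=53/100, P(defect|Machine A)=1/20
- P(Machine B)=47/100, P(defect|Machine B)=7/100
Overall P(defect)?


P(B) = Σ P(B|Aᵢ)×P(Aᵢ)
  1/20×53/100 = 53/2000
  7/100×47/100 = 329/10000
Sum = 297/5000

P(defect) = 297/5000 ≈ 5.94%


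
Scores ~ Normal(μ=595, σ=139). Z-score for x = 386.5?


z = (x - μ)/σ = (386.5 - 595)/139 = -1.5

z = -1.5


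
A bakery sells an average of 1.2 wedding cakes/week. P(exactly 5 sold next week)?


Poisson(λ=1.2): P(X=5) = e^(-λ)×λ^k/k!
= e^(-1.2) × 1.2^5 / 5!
≈ 0.3011942119 × 2.48832 / 120 ≈ 0.006246

P(X=5) ≈ 0.006246 ≈ 0.62%


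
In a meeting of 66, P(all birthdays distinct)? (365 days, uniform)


P(all different) = Π(365-i)/365 for i=0..65
= (365/365)×(364/365)×...×(300/365)
= 0.001904

P ≈ 0.0019 ≈ 0.19%


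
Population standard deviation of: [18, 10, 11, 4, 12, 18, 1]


Mean = 74/7
  (18-74/7)²=2704/49
  (10-74/7)²=16/49
  (11-74/7)²=9/49
  (4-74/7)²=2116/49
  (12-74/7)²=100/49
  (18-74/7)²=2704/49
  (1-74/7)²=4489/49
Σ(x-μ)² = 1734/7
σ² = (1734/7)/7 = 1734/49

σ = √(1734/49) ≈ 5.9488


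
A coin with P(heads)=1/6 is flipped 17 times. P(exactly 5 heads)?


Binomial: P(X=5) = C(17,5)×p^5×(1-p)^12
= 6188 × 1/7776 × 244140625/2176782336 = 377685546875/4231664861184

P(X=5) = 377685546875/4231664861184 ≈ 8.93%


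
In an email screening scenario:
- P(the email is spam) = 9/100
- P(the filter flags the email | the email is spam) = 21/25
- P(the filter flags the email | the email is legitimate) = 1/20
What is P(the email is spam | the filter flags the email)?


Using Bayes' theorem:
P(A|B) = P(B|A)·P(A) / P(B)

P(the filter flags the email) = 21/25 × 9/100 + 1/20 × 91/100
= 189/2500 + 91/2000 = 1211/10000

P(the email is spam|the filter flags the email) = (189/2500) / (1211/10000) = 108/173

P(the email is spam|the filter flags the email) = 108/173 ≈ 62.43%


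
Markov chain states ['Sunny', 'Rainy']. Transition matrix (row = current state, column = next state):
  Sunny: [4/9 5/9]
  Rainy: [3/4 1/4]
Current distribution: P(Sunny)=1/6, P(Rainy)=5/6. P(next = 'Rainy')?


P(next=Rainy) = Σᵢ P(now=i)×P(i→Rainy)
= 1/6×5/9 + 5/6×1/4
= 5/54 + 5/24 = 65/216

P = 65/216 ≈ 0.3009


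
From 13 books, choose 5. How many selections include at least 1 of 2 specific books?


Complement: C(13,5) - C(11,5) = 1287 - 462 = 825

825


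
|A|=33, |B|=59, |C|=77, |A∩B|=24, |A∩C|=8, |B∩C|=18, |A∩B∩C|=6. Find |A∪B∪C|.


|A∪B∪C| = 33+59+77-24-8-18+6 = 125

|A∪B∪C| = 125


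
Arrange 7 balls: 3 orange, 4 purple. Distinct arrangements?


7!/(3!×4!) = 35

35


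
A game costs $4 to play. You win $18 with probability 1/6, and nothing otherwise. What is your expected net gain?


E[gain] = (18-4)×1/6 + (-4)×5/6
= 7/3 - 10/3 = -1

Expected net gain = $-1 ≈ $-1.00


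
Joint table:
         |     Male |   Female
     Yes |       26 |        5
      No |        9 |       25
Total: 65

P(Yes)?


P(Yes) = (26+5)/65 = 31/65

P(Yes) = 31/65 ≈ 47.69%


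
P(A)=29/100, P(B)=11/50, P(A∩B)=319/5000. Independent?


P(A)×P(B) = 319/5000
P(A∩B) = 319/5000
Equal ✓ → Independent

Yes, independent


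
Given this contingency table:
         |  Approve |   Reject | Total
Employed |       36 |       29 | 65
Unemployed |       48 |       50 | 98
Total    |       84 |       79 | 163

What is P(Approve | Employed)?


P(Approve | Employed) = 36/(36+29) = 36/65

P(Approve|Employed) = 36/65 ≈ 55.38%


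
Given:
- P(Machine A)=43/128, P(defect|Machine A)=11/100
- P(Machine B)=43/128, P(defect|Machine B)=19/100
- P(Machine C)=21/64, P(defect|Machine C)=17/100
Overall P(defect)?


P(B) = Σ P(B|Aᵢ)×P(Aᵢ)
  11/100×43/128 = 473/12800
  19/100×43/128 = 817/12800
  17/100×21/64 = 357/6400
Sum = 501/3200

P(defect) = 501/3200 ≈ 15.66%


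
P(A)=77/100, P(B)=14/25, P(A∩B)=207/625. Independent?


P(A)×P(B) = 539/1250
P(A∩B) = 207/625
Not equal → NOT independent

No, not independent


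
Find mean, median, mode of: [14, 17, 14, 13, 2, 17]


Sorted: [2, 13, 14, 14, 17, 17]
Mean = 77/6
Median = 14
Freq: {14: 2, 17: 2, 13: 1, 2: 1}
Mode: [14, 17]

Mean=77/6, Median=14, Mode=[14, 17]


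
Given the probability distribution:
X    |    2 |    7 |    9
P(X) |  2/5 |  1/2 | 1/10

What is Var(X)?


E[X] = 26/5
E[X²] = 171/5
Var(X) = E[X²] - (E[X])² = 171/5 - 676/25 = 179/25

Var(X) = 179/25 ≈ 7.1600


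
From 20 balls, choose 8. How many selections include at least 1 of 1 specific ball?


Complement: C(20,8) - C(19,8) = 125970 - 75582 = 50388

50388


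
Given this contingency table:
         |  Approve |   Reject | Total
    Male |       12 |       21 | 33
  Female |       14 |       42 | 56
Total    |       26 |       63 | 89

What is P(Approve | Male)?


P(Approve | Male) = 12/(12+21) = 12/33 = 4/11

P(Approve|Male) = 4/11 ≈ 36.36%


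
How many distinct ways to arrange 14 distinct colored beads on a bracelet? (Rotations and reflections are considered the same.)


Free circular arrangements: rotations and reflections both identified.
(n-1)!/2 = 13!/2 = 6227020800/2 = 3113510400

3113510400


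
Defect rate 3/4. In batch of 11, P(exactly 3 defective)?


Binomial: P(X=3) = C(11,3)×p^3×(1-p)^8
= 165 × 27/64 × 1/65536 = 4455/4194304

P(X=3) = 4455/4194304 ≈ 0.11%


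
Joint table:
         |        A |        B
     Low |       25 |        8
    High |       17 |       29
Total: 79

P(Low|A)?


P(Low|A) = 25/(25+17) = 25/42

P = 25/42 ≈ 59.52%


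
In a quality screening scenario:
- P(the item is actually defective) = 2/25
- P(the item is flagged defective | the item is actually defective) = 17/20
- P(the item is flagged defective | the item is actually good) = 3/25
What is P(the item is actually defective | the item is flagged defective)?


Using Bayes' theorem:
P(A|B) = P(B|A)·P(A) / P(B)

P(the item is flagged defective) = 17/20 × 2/25 + 3/25 × 23/25
= 17/250 + 69/625 = 223/1250

P(the item is actually defective|the item is flagged defective) = (17/250) / (223/1250) = 85/223

P(the item is actually defective|the item is flagged defective) = 85/223 ≈ 38.12%


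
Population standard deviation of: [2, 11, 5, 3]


Mean = 21/4
  (2-21/4)²=169/16
  (11-21/4)²=529/16
  (5-21/4)²=1/16
  (3-21/4)²=81/16
Σ(x-μ)² = 195/4
σ² = (195/4)/4 = 195/16

σ = √(195/16) ≈ 3.4911


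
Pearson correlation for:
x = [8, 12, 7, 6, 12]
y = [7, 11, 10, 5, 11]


n=5, Σx=45, Σy=44, Σxy=420, Σx²=437, Σy²=416
r = (5×420 - 45×44)/√((5×437 - 45²)(5×416 - 44²))
= 120/√(160×144) = 120/√23040 ≈ 120/151.7893 ≈ 0.7906

r ≈ 0.7906


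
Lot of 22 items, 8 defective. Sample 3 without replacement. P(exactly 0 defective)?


Hypergeometric: C(8,0)×C(14,3)/C(22,3)
= 1×364/1540 = 13/55

P(X=0) = 13/55 ≈ 23.64%


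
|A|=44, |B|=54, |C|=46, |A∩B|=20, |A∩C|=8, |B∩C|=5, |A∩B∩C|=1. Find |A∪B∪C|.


|A∪B∪C| = 44+54+46-20-8-5+1 = 112

|A∪B∪C| = 112


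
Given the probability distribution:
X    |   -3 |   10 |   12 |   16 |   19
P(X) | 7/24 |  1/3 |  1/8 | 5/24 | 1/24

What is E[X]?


E[X] = Σ x·P(X=x)
= (-3)×(7/24) + (10)×(1/3) + (12)×(1/8) + (16)×(5/24) + (19)×(1/24)
= 97/12

E[X] = 97/12


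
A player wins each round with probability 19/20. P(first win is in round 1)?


Geometric: P(X=1) = (1-p)^(k-1)×p = (1/20)^0×19/20 = 19/20

P(X=1) = 19/20 ≈ 95.00%


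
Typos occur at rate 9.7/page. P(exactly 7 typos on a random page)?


Poisson(λ=9.7): P(X=7) = e^(-λ)×λ^k/k!
= e^(-9.7) × 9.7^7 / 7!
≈ 6.128349505e-05 × 8079828.44781 / 5040 ≈ 0.098246

P(X=7) ≈ 0.098246 ≈ 9.82%


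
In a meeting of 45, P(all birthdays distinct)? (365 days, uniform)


P(all different) = Π(365-i)/365 for i=0..44
= (365/365)×(364/365)×...×(321/365)
= 0.059024

P ≈ 0.0590 ≈ 5.90%


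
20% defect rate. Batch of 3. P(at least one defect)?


P(all good) = (4/5)^3 = 64/125
P(≥1 defect) = 61/125

P = 61/125 ≈ 48.80%


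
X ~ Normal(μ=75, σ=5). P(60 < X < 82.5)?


z₁=(60-75)/5=-3.0, z₂=(82.5-75)/5=1.5
P = Φ(1.5) - Φ(-3.0) = 0.933193 - 0.001350 = 0.931843 ≈ 0.9318

P(60 < X < 82.5) ≈ 0.9318


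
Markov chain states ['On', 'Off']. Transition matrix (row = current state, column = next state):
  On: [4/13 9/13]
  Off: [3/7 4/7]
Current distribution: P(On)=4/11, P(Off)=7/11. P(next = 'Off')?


P(next=Off) = Σᵢ P(now=i)×P(i→Off)
= 4/11×9/13 + 7/11×4/7
= 36/143 + 4/11 = 8/13

P = 8/13 ≈ 0.6154


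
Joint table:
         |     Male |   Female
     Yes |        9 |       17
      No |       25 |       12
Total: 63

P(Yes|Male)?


P(Yes|Male) = 9/(9+25) = 9/34

P = 9/34 ≈ 26.47%


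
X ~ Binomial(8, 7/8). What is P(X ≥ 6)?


P(X ≥ 6) = Σ P(X=i) for i=6..8
P(X=6) = 823543/4194304
P(X=7) = 823543/2097152
P(X=8) = 5764801/16777216
Sum = 15647317/16777216

P(X ≥ 6) = 15647317/16777216 ≈ 93.27%


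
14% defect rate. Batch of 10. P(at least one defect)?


P(all good) = (43/50)^10 = 21611482313284249/97656250000000000
P(≥1 defect) = 76044767686715751/97656250000000000

P = 76044767686715751/97656250000000000 ≈ 77.87%


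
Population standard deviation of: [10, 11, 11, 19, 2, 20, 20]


Mean = 93/7
  (10-93/7)²=529/49
  (11-93/7)²=256/49
  (11-93/7)²=256/49
  (19-93/7)²=1600/49
  (2-93/7)²=6241/49
  (20-93/7)²=2209/49
  (20-93/7)²=2209/49
Σ(x-μ)² = 1900/7
σ² = (1900/7)/7 = 1900/49

σ = √(1900/49) ≈ 6.2270


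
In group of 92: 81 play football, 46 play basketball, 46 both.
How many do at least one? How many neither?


|A∪B| = 81+46-46 = 81
Neither = 92-81 = 11

At least one: 81; Neither: 11


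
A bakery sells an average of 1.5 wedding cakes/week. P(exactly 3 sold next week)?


Poisson(λ=1.5): P(X=3) = e^(-λ)×λ^k/k!
= e^(-1.5) × 1.5^3 / 3!
≈ 0.2231301601 × 3.375 / 6 ≈ 0.125511

P(X=3) ≈ 0.125511 ≈ 12.55%


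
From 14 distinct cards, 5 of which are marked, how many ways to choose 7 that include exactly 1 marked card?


Choose 1 of the 5 marked cards and 6 of the other 9 cards:
C(5,1)×C(9,6) = 5×84 = 420

420


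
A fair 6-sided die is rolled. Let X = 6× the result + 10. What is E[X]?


E[die] = (1+6)/2 = 7/2
E[X] = 6×7/2 + 10 = 31

E[X] = 31


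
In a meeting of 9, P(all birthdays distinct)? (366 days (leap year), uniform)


P(all different) = Π(366-i)/366 for i=0..8
= (366/366)×(365/366)×...×(358/366)
= 0.905624

P ≈ 0.9056 ≈ 90.56%


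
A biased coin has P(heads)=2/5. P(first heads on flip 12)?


Geometric: P(X=12) = (1-p)^(k-1)×p = (3/5)^11×2/5 = 354294/244140625

P(X=12) = 354294/244140625 ≈ 0.15%


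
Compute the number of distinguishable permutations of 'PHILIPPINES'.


Letters: 11, freq: {'P': 3, 'H': 1, 'I': 3, 'L': 1, 'N': 1, 'E': 1, 'S': 1}
11!/(3!×1!×3!×1!×1!×1!×1!) = 39916800/36 = 1108800

1108800


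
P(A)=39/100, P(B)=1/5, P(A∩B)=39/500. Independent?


P(A)×P(B) = 39/500
P(A∩B) = 39/500
Equal ✓ → Independent

Yes, independent


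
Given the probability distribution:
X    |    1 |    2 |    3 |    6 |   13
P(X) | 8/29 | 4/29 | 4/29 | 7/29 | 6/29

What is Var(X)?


E[X] = 148/29
E[X²] = 1326/29
Var(X) = E[X²] - (E[X])² = 1326/29 - 21904/841 = 16550/841

Var(X) = 16550/841 ≈ 19.6790


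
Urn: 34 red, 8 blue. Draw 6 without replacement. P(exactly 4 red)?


Hypergeometric: C(34,4)×C(8,2)/C(42,6)
= 46376×28/5245786 = 92752/374699

P(X=4) = 92752/374699 ≈ 24.75%


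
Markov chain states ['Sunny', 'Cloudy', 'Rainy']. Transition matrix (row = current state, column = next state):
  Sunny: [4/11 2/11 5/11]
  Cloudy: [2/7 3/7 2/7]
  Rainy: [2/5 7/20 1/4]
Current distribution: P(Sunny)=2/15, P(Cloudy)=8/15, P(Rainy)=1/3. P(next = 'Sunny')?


P(next=Sunny) = Σᵢ P(now=i)×P(i→Sunny)
= 2/15×4/11 + 8/15×2/7 + 1/3×2/5
= 8/165 + 16/105 + 2/15 = 386/1155

P = 386/1155 ≈ 0.3342


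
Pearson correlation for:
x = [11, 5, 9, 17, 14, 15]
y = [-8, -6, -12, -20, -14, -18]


n=6, Σx=71, Σy=-78, Σxy=-1032, Σx²=937, Σy²=1164
r = (6×(-1032) - 71×(-78))/√((6×937 - 71²)(6×1164 - (-78)²))
= -654/√(581×900) = -654/√522900 ≈ -654/723.1182 ≈ -0.9044

r ≈ -0.9044


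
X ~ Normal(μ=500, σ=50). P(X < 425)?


z = (425-500)/50 = -1.5
P(Z < -1.5) = 0.0668

P(X < 425) ≈ 0.0668


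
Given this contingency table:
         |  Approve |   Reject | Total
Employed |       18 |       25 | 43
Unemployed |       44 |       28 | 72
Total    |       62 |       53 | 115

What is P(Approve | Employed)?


P(Approve | Employed) = 18/(18+25) = 18/43

P(Approve|Employed) = 18/43 ≈ 41.86%
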